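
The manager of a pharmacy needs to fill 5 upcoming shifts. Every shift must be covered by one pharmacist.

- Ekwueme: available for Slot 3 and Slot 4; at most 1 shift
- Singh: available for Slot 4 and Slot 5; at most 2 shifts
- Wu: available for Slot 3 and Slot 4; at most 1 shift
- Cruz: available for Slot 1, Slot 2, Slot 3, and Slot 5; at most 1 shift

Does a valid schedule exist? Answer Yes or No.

Total capacity is 5 and 5 slots are needed, so capacity alone doesn't rule it out.
Shifts {Slot 1, Slot 2} need 2 worker-slots in total, but the pharmacists available for any of those shifts (Cruz) can supply at most 1 among them. So no valid schedule exists.

No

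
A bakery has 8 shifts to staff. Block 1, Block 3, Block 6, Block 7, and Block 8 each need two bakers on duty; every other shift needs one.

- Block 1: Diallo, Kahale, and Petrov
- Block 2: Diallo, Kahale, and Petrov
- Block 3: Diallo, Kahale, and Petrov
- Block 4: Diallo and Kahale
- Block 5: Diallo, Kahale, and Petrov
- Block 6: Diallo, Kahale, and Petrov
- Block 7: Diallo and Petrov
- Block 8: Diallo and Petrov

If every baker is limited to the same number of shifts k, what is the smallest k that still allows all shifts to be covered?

5

With 3 bakers and 13 worker-slots to fill, someone must work at least ⌈13/3⌉ = 5 shifts, so k ≥ 5.
k = 5 works: Block 1→Diallo+Kahale, Block 2→Diallo, Block 3→Kahale+Petrov, Block 4→Diallo, Block 5→Kahale, Block 6→Kahale+Petrov, Block 7→Diallo+Petrov, Block 8→Diallo+Petrov.
Loads: Diallo 5, Kahale 4, Petrov 4 — all ≤ 5.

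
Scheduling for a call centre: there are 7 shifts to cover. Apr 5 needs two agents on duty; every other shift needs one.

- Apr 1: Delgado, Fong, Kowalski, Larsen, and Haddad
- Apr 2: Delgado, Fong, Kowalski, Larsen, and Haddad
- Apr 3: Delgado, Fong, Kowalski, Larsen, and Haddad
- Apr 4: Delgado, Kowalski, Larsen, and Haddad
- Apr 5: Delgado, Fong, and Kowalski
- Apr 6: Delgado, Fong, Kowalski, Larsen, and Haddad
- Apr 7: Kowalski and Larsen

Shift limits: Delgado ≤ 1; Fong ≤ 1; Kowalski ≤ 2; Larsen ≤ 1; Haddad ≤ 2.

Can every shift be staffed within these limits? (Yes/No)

Total capacity is 1+1+2+1+2 = 7 but 8 worker-slots are needed — infeasible.

No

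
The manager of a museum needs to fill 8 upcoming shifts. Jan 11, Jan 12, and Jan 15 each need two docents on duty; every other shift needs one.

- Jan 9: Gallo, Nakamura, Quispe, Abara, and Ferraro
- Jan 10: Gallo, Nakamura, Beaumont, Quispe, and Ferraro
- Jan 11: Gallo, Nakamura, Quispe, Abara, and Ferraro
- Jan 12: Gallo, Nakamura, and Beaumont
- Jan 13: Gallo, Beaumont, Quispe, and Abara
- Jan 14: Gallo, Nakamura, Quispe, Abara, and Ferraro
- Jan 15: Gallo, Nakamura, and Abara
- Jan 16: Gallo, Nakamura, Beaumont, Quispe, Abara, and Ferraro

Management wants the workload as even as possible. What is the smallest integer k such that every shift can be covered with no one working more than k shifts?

2

With 6 docents and 11 worker-slots to fill, someone must work at least ⌈11/6⌉ = 2 shifts, so k ≥ 2.
k = 2 works: Jan 9→Quispe, Jan 10→Beaumont, Jan 11→Abara+Ferraro, Jan 12→Gallo+Nakamura, Jan 13→Beaumont, Jan 14→Quispe, Jan 15→Gallo+Nakamura, Jan 16→Abara.
Loads: Gallo 2, Nakamura 2, Beaumont 2, Quispe 2, Abara 2, Ferraro 1 — all ≤ 2.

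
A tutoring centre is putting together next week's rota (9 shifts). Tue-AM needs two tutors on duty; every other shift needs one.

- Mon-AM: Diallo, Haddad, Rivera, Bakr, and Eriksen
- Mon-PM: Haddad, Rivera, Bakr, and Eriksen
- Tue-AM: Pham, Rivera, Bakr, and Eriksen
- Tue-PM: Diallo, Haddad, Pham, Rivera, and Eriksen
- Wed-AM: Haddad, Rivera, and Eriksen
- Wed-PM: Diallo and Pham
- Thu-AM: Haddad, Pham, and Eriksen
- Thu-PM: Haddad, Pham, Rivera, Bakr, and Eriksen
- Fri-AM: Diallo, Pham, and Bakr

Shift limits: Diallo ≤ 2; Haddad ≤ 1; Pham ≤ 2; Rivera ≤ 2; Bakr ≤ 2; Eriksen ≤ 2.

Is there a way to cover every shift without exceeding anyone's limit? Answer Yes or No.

One valid schedule: Mon-AM→Rivera, Mon-PM→Rivera, Tue-AM→Bakr+Eriksen, Tue-PM→Pham, Wed-AM→Haddad, Wed-PM→Diallo, Thu-AM→Pham, Thu-PM→Bakr, Fri-AM→Diallo.
Loads: Diallo 2/2, Haddad 1/1, Pham 2/2, Rivera 2/2, Bakr 2/2, Eriksen 1/2 — all within limits.

Yes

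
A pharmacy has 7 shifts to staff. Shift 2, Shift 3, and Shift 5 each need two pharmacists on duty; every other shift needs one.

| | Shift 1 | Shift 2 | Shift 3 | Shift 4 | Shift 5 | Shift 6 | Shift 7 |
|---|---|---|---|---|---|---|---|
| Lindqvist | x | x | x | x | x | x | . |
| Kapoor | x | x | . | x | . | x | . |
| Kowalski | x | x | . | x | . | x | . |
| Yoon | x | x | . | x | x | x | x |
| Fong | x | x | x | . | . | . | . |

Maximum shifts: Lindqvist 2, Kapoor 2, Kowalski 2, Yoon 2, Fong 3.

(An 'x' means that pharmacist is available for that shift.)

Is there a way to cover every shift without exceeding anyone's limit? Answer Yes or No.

Shift 3 can only be covered by Lindqvist and Fong, so that assignment is forced.
Shift 5 can only be covered by Lindqvist and Yoon, so that assignment is forced.
Shift 7 can only be covered by Yoon, so that assignment is forced.
One valid schedule: Shift 1→Kowalski, Shift 2→Kowalski+Fong, Shift 3→Lindqvist+Fong, Shift 4→Kapoor, Shift 5→Lindqvist+Yoon, Shift 6→Kapoor, Shift 7→Yoon.
Loads: Lindqvist 2/2, Kapoor 2/2, Kowalski 2/2, Yoon 2/2, Fong 2/3 — all within limits.

Yes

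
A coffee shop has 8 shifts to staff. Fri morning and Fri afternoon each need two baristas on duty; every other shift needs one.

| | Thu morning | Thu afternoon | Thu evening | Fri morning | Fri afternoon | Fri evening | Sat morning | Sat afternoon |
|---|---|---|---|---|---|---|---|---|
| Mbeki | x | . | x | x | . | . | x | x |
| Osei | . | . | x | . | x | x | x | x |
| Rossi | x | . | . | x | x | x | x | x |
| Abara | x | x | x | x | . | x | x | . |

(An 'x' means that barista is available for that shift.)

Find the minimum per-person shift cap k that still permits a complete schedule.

3

With 4 baristas and 10 worker-slots to fill, someone must work at least ⌈10/4⌉ = 3 shifts, so k ≥ 3.
k = 3 works: Thu morning→Mbeki, Thu afternoon→Abara, Thu evening→Mbeki, Fri morning→Mbeki+Rossi, Fri afternoon→Osei+Rossi, Fri evening→Osei, Sat morning→Rossi, Sat afternoon→Osei.
Loads: Mbeki 3, Osei 3, Rossi 3, Abara 1 — all ≤ 3.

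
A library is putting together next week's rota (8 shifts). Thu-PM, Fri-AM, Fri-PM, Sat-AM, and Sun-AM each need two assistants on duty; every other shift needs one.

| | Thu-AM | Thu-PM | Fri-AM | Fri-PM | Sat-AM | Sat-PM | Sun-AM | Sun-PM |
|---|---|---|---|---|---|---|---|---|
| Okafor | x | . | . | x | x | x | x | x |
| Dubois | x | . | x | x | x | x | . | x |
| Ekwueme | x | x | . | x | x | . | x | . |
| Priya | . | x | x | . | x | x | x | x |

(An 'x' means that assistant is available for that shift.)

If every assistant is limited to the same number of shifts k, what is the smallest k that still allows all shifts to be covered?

4

With 4 assistants and 13 worker-slots to fill, someone must work at least ⌈13/4⌉ = 4 shifts, so k ≥ 4.
k = 4 works: Thu-AM→Okafor, Thu-PM→Ekwueme+Priya, Fri-AM→Dubois+Priya, Fri-PM→Okafor+Dubois, Sat-AM→Dubois+Ekwueme, Sat-PM→Okafor, Sun-AM→Okafor+Ekwueme, Sun-PM→Dubois.
Loads: Okafor 4, Dubois 4, Ekwueme 3, Priya 2 — all ≤ 4.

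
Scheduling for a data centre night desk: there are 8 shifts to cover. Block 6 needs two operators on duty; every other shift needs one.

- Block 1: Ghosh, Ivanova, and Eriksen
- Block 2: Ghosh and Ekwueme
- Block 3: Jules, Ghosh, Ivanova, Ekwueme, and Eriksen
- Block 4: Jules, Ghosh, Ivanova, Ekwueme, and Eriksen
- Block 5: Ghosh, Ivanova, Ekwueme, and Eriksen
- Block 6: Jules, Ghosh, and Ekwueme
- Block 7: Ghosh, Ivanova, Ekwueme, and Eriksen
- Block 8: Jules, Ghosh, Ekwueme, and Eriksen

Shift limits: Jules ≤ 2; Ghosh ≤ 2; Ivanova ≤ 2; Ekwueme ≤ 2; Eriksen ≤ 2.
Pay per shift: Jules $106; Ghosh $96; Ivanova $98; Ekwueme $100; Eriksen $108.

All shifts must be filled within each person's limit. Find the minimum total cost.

Picking the cheapest available operator for each shift independently would cost $868, but that ignores the shift limits.
An optimal schedule: Block 1→Ghosh, Block 2→Ghosh, Block 3→Ekwueme, Block 4→Eriksen, Block 5→Ivanova, Block 6→Jules+Ekwueme, Block 7→Ivanova, Block 8→Jules.
Total: 96 + 96 + 100 + 108 + 98 + 106 + 100 + 98 + 106 = $908.

$908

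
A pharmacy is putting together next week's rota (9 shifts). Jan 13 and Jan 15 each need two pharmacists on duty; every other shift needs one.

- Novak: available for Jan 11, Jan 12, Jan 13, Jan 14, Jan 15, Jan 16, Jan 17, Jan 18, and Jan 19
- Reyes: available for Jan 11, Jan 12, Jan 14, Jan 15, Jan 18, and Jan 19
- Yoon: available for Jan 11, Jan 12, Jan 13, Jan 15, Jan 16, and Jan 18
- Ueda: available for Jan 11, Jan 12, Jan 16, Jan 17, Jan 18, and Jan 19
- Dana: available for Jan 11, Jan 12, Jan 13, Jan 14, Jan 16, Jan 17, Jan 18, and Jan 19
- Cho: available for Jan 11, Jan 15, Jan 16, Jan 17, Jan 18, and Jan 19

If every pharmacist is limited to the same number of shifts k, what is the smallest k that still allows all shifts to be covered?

With 6 pharmacists and 11 worker-slots to fill, someone must work at least ⌈11/6⌉ = 2 shifts, so k ≥ 2.
k = 2 works: Jan 11→Dana, Jan 12→Reyes, Jan 13→Novak+Yoon, Jan 14→Novak, Jan 15→Reyes+Cho, Jan 16→Yoon, Jan 17→Ueda, Jan 18→Dana, Jan 19→Ueda.
Loads: Novak 2, Reyes 2, Yoon 2, Ueda 2, Dana 2, Cho 1 — all ≤ 2.

2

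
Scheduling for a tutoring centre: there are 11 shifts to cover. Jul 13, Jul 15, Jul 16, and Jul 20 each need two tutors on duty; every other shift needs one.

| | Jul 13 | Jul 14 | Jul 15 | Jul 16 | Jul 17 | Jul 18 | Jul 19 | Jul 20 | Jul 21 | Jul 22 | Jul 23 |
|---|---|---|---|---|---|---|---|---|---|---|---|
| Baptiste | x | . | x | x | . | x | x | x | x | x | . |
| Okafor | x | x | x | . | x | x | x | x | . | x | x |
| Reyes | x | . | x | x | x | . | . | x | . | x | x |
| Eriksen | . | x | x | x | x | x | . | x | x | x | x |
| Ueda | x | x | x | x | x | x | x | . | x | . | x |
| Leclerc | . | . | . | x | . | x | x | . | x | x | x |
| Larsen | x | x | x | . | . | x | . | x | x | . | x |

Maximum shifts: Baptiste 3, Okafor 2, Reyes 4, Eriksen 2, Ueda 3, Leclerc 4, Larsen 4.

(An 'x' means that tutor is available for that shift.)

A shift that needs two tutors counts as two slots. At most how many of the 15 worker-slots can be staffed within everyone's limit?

Total capacity across all tutors is 3+2+4+2+3+4+4 = 22, and 15 slots are needed, so at most 15 can be filled.
An assignment achieving 15: Jul 13→Baptiste+Reyes, Jul 14→Okafor, Jul 15→Ueda+Larsen, Jul 16→Baptiste+Reyes, Jul 17→Okafor, Jul 18→Ueda, Jul 19→Baptiste, Jul 20→Reyes+Eriksen, Jul 21→Eriksen, Jul 22→Reyes, Jul 23→Ueda.
Loads: Baptiste 3/3, Okafor 2/2, Reyes 4/4, Eriksen 2/2, Ueda 3/3, Leclerc 0/4, Larsen 1/4.

15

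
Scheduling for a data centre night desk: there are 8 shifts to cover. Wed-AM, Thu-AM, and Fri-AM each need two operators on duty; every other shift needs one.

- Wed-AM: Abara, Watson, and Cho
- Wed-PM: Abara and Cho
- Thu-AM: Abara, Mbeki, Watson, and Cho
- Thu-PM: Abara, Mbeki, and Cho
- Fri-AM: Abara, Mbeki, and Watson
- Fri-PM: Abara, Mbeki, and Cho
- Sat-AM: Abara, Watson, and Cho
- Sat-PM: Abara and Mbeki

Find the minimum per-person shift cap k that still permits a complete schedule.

3

With 4 operators and 11 worker-slots to fill, someone must work at least ⌈11/4⌉ = 3 shifts, so k ≥ 3.
k = 3 works: Wed-AM→Abara+Watson, Wed-PM→Abara, Thu-AM→Watson+Cho, Thu-PM→Mbeki, Fri-AM→Mbeki+Watson, Fri-PM→Mbeki, Sat-AM→Cho, Sat-PM→Abara.
Loads: Abara 3, Mbeki 3, Watson 3, Cho 2 — all ≤ 3.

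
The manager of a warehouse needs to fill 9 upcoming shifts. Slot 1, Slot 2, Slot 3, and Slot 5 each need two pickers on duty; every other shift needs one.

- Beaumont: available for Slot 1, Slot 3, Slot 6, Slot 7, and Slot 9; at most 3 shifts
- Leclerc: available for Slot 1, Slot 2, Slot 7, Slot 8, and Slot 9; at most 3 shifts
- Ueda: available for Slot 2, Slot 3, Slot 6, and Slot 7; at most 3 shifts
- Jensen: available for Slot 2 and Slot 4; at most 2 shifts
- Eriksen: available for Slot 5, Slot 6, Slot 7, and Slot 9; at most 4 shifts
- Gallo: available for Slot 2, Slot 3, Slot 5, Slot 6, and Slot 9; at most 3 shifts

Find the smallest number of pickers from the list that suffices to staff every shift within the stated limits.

5

13 slots to fill and no one can take more than 4, so at least ⌈13/4⌉ = 4 pickers are needed.
Shifts {Slot 1, Slot 4, Slot 5} need 5 slots, but among the pickers available for them (Beaumont, Leclerc, Jensen, Eriksen, and Gallo) any 4 together supply at most 4. So 4 pickers are not enough.
Beaumont, Leclerc, Jensen, Eriksen, and Gallo alone can cover everything: Slot 1→Beaumont+Leclerc, Slot 2→Leclerc+Jensen, Slot 3→Beaumont+Gallo, Slot 4→Jensen, Slot 5→Eriksen+Gallo, Slot 6→Beaumont, Slot 7→Eriksen, Slot 8→Leclerc, Slot 9→Eriksen.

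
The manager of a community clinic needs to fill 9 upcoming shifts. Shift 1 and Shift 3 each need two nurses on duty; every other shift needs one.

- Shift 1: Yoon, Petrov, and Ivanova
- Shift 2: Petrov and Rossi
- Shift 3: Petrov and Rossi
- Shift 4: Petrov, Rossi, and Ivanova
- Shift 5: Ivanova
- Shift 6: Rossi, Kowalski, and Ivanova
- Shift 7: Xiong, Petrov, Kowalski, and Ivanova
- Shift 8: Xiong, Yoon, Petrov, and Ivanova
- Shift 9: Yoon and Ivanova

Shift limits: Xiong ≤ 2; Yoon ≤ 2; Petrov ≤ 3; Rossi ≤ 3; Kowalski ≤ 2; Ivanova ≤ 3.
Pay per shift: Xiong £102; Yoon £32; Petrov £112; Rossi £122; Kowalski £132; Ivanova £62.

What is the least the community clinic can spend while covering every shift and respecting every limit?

£912

Shift 3 can only be covered by Petrov and Rossi, so that assignment is forced.
Shift 5 can only be covered by Ivanova, so that assignment is forced.
Picking the cheapest available nurse for each shift independently would cost £752, but that ignores the shift limits.
An optimal schedule: Shift 1→Yoon+Ivanova, Shift 2→Petrov, Shift 3→Petrov+Rossi, Shift 4→Petrov, Shift 5→Ivanova, Shift 6→Ivanova, Shift 7→Xiong, Shift 8→Xiong, Shift 9→Yoon.
Total: 32 + 62 + 112 + 112 + 122 + 112 + 62 + 62 + 102 + 102 + 32 = £912.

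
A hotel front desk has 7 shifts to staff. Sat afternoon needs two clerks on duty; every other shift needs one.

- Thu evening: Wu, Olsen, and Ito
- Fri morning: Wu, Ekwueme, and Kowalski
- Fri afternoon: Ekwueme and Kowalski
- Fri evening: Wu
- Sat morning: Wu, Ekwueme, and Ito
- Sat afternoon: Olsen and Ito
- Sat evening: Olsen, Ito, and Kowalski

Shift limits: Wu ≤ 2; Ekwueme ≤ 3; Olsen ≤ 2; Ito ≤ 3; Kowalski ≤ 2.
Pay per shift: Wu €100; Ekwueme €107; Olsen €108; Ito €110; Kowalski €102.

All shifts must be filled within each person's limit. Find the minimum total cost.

€836

Fri evening can only be covered by Wu, so that assignment is forced.
Sat afternoon can only be covered by Olsen and Ito, so that assignment is forced.
Picking the cheapest available clerk for each shift independently would cost €822, but that ignores the shift limits.
An optimal schedule: Thu evening→Wu, Fri morning→Ekwueme, Fri afternoon→Kowalski, Fri evening→Wu, Sat morning→Ekwueme, Sat afternoon→Olsen+Ito, Sat evening→Kowalski.
Total: 100 + 107 + 102 + 100 + 107 + 108 + 110 + 102 = €836.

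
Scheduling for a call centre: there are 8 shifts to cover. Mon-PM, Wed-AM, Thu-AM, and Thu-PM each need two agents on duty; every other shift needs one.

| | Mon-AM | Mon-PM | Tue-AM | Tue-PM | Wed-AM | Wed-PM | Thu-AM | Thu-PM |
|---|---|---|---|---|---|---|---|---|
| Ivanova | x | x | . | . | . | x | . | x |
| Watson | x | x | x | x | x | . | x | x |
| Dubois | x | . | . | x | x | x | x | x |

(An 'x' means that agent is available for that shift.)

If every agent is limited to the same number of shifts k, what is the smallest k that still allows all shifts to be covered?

With 3 agents and 12 worker-slots to fill, someone must work at least ⌈12/3⌉ = 4 shifts, so k ≥ 4.
k = 4 works: Mon-AM→Ivanova, Mon-PM→Ivanova+Watson, Tue-AM→Watson, Tue-PM→Dubois, Wed-AM→Watson+Dubois, Wed-PM→Ivanova, Thu-AM→Watson+Dubois, Thu-PM→Ivanova+Dubois.
Loads: Ivanova 4, Watson 4, Dubois 4 — all ≤ 4.

4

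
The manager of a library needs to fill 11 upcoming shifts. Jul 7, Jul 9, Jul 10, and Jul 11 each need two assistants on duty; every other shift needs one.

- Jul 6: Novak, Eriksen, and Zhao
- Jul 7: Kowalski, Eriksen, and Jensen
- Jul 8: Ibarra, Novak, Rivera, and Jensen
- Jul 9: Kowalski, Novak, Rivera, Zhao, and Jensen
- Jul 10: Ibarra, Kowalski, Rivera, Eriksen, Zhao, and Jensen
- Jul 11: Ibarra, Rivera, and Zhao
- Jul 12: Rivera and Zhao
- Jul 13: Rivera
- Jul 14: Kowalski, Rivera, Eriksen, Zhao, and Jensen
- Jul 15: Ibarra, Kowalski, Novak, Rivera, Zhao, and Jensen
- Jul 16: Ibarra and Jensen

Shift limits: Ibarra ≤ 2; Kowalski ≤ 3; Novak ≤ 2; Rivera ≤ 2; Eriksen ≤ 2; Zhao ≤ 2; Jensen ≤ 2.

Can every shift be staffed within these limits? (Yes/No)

Yes

Jul 13 can only be covered by Rivera, so that assignment is forced.
One valid schedule: Jul 6→Novak, Jul 7→Kowalski+Eriksen, Jul 8→Novak, Jul 9→Zhao+Jensen, Jul 10→Eriksen+Jensen, Jul 11→Ibarra+Zhao, Jul 12→Rivera, Jul 13→Rivera, Jul 14→Kowalski, Jul 15→Kowalski, Jul 16→Ibarra.
Loads: Ibarra 2/2, Kowalski 3/3, Novak 2/2, Rivera 2/2, Eriksen 2/2, Zhao 2/2, Jensen 2/2 — all within limits.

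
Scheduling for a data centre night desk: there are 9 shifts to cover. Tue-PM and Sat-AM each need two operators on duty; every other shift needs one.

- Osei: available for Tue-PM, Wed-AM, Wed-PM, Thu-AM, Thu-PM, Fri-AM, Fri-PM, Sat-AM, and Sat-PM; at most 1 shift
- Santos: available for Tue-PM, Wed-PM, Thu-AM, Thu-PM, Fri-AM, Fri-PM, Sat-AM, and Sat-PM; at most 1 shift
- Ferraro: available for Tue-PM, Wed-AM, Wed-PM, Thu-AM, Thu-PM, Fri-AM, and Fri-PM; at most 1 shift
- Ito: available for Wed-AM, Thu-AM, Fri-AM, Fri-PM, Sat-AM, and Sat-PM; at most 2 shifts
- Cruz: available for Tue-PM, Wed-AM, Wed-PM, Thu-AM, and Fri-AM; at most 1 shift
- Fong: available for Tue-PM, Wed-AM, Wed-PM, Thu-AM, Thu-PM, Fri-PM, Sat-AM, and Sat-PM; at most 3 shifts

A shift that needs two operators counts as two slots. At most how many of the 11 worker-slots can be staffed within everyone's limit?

Total capacity across all operators is 1+1+1+2+1+3 = 9, and 11 slots are needed, so at most 9 can be filled.
An assignment achieving 9: Tue-PM→Ferraro+Cruz, Wed-AM→Fong, Wed-PM→Fong, Thu-PM→Osei, Fri-PM→Fong, Sat-AM→Santos+Ito, Sat-PM→Ito.
Loads: Osei 1/1, Santos 1/1, Ferraro 1/1, Ito 2/2, Cruz 1/1, Fong 3/3.

9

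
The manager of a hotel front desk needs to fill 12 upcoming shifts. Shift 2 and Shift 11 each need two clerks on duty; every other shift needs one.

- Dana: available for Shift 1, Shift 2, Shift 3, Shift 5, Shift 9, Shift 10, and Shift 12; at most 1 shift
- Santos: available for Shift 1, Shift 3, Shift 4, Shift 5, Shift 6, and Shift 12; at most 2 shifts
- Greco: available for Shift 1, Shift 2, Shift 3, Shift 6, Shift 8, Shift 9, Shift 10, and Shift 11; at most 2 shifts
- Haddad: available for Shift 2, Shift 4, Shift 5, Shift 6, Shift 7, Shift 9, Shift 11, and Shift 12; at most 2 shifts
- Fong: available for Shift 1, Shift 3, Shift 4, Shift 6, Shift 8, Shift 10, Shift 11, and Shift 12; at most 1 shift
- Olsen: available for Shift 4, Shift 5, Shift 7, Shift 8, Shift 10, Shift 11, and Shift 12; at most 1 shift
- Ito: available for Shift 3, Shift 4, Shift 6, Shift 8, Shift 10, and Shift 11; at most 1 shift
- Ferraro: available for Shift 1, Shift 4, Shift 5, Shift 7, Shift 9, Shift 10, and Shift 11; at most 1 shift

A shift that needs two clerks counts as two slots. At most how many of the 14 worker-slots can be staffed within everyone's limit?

11

Total capacity across all clerks is 1+2+2+2+1+1+1+1 = 11, and 14 slots are needed, so at most 11 can be filled.
An assignment achieving 11: Shift 1→Santos, Shift 2→Dana+Greco, Shift 3→Santos, Shift 4→Ito, Shift 5→Olsen, Shift 6→Fong, Shift 7→Haddad, Shift 8→Greco, Shift 9→Haddad, Shift 10→Ferraro.
Loads: Dana 1/1, Santos 2/2, Greco 2/2, Haddad 2/2, Fong 1/1, Olsen 1/1, Ito 1/1, Ferraro 1/1.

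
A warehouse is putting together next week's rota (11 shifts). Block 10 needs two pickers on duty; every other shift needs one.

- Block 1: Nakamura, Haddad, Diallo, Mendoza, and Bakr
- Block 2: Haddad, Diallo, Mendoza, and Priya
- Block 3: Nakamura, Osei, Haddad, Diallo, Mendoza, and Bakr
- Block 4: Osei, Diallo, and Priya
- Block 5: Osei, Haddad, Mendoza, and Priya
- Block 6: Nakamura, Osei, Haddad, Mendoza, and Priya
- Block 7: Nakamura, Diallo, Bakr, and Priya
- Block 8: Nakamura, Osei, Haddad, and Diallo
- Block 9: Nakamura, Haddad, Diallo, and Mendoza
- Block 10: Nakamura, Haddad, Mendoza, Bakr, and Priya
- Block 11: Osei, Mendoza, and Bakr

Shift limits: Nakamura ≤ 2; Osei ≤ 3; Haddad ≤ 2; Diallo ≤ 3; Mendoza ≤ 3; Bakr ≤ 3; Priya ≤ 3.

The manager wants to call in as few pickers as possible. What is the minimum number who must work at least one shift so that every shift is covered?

12 slots to fill and no one can take more than 3, so at least ⌈12/3⌉ = 4 pickers are needed.
Osei, Diallo, Mendoza, and Bakr alone can cover everything: Block 1→Mendoza, Block 2→Diallo, Block 3→Bakr, Block 4→Osei, Block 5→Osei, Block 6→Osei, Block 7→Diallo, Block 8→Diallo, Block 9→Mendoza, Block 10→Mendoza+Bakr, Block 11→Bakr.

4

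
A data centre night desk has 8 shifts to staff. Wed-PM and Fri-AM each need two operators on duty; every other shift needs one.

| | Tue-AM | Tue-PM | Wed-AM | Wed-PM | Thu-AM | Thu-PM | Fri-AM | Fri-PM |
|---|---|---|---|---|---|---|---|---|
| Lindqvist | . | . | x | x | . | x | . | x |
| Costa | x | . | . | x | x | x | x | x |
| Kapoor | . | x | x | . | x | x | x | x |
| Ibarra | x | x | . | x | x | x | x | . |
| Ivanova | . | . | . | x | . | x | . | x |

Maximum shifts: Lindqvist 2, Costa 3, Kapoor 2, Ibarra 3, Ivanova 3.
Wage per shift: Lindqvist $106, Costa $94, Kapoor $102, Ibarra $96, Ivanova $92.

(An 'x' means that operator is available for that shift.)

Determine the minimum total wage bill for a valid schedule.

$948

Picking the cheapest available operator for each shift independently would cost $946, but that ignores the shift limits.
An optimal schedule: Tue-AM→Costa, Tue-PM→Ibarra, Wed-AM→Kapoor, Wed-PM→Ivanova+Ibarra, Thu-AM→Costa, Thu-PM→Ivanova, Fri-AM→Costa+Ibarra, Fri-PM→Ivanova.
Total: 94 + 96 + 102 + 92 + 96 + 94 + 92 + 94 + 96 + 92 = $948.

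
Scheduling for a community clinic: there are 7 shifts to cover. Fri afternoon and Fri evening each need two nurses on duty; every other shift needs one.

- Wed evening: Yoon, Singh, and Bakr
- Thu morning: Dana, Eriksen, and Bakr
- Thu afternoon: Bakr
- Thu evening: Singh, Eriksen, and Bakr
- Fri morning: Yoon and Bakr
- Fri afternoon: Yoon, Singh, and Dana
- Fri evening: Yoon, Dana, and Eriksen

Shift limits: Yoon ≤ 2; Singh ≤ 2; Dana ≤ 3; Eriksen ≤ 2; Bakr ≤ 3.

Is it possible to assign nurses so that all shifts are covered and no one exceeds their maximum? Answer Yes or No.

Thu afternoon can only be covered by Bakr, so that assignment is forced.
One valid schedule: Wed evening→Yoon, Thu morning→Dana, Thu afternoon→Bakr, Thu evening→Singh, Fri morning→Yoon, Fri afternoon→Singh+Dana, Fri evening→Dana+Eriksen.
Loads: Yoon 2/2, Singh 2/2, Dana 3/3, Eriksen 1/2, Bakr 1/3 — all within limits.

Yes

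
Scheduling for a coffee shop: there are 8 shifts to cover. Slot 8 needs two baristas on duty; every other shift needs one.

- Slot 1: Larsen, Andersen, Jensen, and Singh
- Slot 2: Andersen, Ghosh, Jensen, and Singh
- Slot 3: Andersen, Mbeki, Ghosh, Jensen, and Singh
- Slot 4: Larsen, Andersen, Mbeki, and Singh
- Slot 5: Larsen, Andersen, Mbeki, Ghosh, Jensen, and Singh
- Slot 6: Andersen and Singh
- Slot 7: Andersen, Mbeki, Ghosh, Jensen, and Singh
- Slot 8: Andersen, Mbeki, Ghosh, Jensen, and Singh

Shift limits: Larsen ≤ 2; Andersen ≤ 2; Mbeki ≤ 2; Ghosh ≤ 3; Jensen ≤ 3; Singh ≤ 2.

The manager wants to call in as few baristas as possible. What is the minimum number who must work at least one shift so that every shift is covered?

4

9 slots to fill and no one can take more than 3, so at least ⌈9/3⌉ = 3 baristas are needed.
Any 3 baristas together have capacity at most 3+3+2 = 8 < 9 slots, so 3 can never suffice.
Larsen, Andersen, Mbeki, and Ghosh alone can cover everything: Slot 1→Larsen, Slot 2→Andersen, Slot 3→Mbeki, Slot 4→Larsen, Slot 5→Ghosh, Slot 6→Andersen, Slot 7→Ghosh, Slot 8→Mbeki+Ghosh.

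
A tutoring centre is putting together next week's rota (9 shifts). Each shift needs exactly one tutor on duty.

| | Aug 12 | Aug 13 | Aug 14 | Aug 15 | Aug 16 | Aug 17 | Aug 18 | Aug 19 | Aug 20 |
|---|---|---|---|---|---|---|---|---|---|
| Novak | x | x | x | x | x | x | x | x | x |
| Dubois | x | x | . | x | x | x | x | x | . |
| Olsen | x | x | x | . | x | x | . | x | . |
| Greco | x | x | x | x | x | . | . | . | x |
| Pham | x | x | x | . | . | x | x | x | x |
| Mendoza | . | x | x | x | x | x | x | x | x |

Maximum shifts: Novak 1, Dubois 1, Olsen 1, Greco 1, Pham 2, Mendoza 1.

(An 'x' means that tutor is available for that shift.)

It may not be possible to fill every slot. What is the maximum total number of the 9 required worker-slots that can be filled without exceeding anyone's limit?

7

Total capacity across all tutors is 1+1+1+1+2+1 = 7, and 9 slots are needed, so at most 7 can be filled.
An assignment achieving 7: Aug 12→Olsen, Aug 14→Pham, Aug 15→Novak, Aug 16→Mendoza, Aug 17→Pham, Aug 18→Dubois, Aug 20→Greco.
Loads: Novak 1/1, Dubois 1/1, Olsen 1/1, Greco 1/1, Pham 2/2, Mendoza 1/1.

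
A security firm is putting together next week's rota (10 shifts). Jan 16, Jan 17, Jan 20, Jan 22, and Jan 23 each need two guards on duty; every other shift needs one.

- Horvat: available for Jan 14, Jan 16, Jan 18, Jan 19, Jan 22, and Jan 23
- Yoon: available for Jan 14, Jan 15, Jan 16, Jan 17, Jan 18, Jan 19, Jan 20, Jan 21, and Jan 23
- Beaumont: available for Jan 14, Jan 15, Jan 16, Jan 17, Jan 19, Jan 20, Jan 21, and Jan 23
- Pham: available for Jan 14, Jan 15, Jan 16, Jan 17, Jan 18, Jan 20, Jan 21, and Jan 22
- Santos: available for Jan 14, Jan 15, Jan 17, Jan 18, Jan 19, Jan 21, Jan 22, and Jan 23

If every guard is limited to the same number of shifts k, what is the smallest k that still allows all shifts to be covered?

With 5 guards and 15 worker-slots to fill, someone must work at least ⌈15/5⌉ = 3 shifts, so k ≥ 3.
k = 3 works: Jan 14→Santos, Jan 15→Yoon, Jan 16→Beaumont+Pham, Jan 17→Pham+Santos, Jan 18→Horvat, Jan 19→Horvat, Jan 20→Yoon+Beaumont, Jan 21→Yoon, Jan 22→Horvat+Pham, Jan 23→Beaumont+Santos.
Loads: Horvat 3, Yoon 3, Beaumont 3, Pham 3, Santos 3 — all ≤ 3.

3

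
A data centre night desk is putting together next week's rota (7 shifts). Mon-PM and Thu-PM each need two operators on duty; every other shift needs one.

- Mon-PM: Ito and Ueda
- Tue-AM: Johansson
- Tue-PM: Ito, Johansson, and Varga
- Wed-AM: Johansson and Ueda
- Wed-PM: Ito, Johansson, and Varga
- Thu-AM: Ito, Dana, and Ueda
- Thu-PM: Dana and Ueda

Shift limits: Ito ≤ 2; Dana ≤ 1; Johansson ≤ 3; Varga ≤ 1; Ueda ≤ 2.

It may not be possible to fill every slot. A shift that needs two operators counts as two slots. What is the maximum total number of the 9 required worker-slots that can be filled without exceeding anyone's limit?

9

Total capacity across all operators is 2+1+3+1+2 = 9, and 9 slots are needed, so at most 9 can be filled.
An assignment achieving 9: Mon-PM→Ito+Ueda, Tue-AM→Johansson, Tue-PM→Johansson, Wed-AM→Johansson, Wed-PM→Varga, Thu-AM→Ito, Thu-PM→Dana+Ueda.
Loads: Ito 2/2, Dana 1/1, Johansson 3/3, Varga 1/1, Ueda 2/2.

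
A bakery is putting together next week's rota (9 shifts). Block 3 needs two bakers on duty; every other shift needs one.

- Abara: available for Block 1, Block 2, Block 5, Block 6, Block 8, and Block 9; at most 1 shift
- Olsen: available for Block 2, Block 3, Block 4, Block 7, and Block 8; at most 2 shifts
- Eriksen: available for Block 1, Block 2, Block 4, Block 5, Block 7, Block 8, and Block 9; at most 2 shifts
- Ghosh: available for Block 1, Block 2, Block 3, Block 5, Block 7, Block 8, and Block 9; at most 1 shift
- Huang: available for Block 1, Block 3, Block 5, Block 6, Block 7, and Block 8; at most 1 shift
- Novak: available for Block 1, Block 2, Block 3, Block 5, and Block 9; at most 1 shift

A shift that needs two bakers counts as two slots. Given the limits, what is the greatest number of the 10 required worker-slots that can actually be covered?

Total capacity across all bakers is 1+2+2+1+1+1 = 8, and 10 slots are needed, so at most 8 can be filled.
An assignment achieving 8: Block 1→Huang, Block 2→Novak, Block 3→Olsen+Ghosh, Block 4→Olsen, Block 6→Abara, Block 7→Eriksen, Block 9→Eriksen.
Loads: Abara 1/1, Olsen 2/2, Eriksen 2/2, Ghosh 1/1, Huang 1/1, Novak 1/1.

8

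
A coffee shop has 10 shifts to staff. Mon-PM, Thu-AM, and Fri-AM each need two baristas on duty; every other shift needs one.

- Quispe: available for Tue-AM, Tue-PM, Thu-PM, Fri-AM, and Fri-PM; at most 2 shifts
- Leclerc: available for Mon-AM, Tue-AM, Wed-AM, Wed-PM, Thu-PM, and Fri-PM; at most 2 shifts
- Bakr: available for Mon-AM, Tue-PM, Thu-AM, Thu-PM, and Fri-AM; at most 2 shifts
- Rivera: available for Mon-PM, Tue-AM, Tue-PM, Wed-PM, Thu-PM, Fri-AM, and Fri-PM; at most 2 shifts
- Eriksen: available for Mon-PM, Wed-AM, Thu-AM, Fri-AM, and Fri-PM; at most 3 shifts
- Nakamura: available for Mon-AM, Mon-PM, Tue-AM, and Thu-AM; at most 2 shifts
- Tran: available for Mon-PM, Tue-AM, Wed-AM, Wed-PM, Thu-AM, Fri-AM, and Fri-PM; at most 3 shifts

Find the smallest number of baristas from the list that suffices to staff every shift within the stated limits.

6

13 slots to fill and no one can take more than 3, so at least ⌈13/3⌉ = 5 baristas are needed.
Any 5 baristas together have capacity at most 3+3+2+2+2 = 12 < 13 slots, so 5 can never suffice.
Quispe, Leclerc, Bakr, Rivera, Eriksen, and Nakamura alone can cover everything: Mon-AM→Bakr, Mon-PM→Rivera+Eriksen, Tue-AM→Nakamura, Tue-PM→Quispe, Wed-AM→Leclerc, Wed-PM→Leclerc, Thu-AM→Bakr+Nakamura, Thu-PM→Quispe, Fri-AM→Rivera+Eriksen, Fri-PM→Eriksen.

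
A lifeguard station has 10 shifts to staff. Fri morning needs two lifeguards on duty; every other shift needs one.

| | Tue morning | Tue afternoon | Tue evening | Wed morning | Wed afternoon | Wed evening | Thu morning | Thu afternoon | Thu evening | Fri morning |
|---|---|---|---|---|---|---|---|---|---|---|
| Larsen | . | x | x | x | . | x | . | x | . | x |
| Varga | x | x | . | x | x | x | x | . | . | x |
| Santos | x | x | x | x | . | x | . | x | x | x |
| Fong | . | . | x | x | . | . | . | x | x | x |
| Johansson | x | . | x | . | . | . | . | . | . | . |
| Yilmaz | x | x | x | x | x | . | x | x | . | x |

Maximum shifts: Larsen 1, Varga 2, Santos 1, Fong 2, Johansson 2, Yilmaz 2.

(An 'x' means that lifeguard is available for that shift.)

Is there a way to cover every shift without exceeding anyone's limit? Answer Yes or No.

Total capacity is 1+2+1+2+2+2 = 10 but 11 worker-slots are needed — infeasible.

No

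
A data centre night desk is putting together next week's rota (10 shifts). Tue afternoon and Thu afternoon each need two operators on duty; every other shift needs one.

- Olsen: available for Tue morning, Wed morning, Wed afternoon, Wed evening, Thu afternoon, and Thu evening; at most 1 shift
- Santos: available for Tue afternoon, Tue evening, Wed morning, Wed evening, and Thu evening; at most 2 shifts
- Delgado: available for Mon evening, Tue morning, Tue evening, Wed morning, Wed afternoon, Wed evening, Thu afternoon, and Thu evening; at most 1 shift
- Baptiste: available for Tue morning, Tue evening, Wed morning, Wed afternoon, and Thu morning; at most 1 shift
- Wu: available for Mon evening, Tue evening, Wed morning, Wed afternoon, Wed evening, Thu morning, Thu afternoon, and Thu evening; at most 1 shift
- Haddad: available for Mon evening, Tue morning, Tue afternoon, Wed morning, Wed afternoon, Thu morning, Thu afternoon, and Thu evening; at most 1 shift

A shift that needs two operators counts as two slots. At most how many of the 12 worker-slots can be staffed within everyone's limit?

Total capacity across all operators is 1+2+1+1+1+1 = 7, and 12 slots are needed, so at most 7 can be filled.
An assignment achieving 7: Mon evening→Delgado, Tue morning→Olsen, Tue afternoon→Santos+Haddad, Tue evening→Santos, Wed evening→Wu, Thu morning→Baptiste.
Loads: Olsen 1/1, Santos 2/2, Delgado 1/1, Baptiste 1/1, Wu 1/1, Haddad 1/1.

7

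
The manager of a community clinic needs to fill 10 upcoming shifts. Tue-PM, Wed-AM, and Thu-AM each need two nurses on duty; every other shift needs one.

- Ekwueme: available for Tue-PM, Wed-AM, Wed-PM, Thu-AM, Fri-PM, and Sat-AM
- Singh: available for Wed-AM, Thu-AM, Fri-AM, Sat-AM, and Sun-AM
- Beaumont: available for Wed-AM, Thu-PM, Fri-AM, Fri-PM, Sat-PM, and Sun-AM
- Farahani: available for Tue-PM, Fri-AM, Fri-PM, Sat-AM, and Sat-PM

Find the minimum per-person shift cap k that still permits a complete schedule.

4

With 4 nurses and 13 worker-slots to fill, someone must work at least ⌈13/4⌉ = 4 shifts, so k ≥ 4.
k = 4 works: Tue-PM→Ekwueme+Farahani, Wed-AM→Ekwueme+Singh, Wed-PM→Ekwueme, Thu-AM→Ekwueme+Singh, Thu-PM→Beaumont, Fri-AM→Singh, Fri-PM→Beaumont, Sat-AM→Farahani, Sat-PM→Beaumont, Sun-AM→Singh.
Loads: Ekwueme 4, Singh 4, Beaumont 3, Farahani 2 — all ≤ 4.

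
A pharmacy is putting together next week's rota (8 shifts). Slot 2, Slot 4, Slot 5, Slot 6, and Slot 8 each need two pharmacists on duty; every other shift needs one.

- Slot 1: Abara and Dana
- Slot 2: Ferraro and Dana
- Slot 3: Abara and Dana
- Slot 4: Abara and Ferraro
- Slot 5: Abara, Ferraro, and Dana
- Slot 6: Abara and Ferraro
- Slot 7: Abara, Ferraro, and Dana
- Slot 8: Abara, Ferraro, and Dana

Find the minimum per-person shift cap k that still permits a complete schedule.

With 3 pharmacists and 13 worker-slots to fill, someone must work at least ⌈13/3⌉ = 5 shifts, so k ≥ 5.
k = 5 works: Slot 1→Abara, Slot 2→Ferraro+Dana, Slot 3→Abara, Slot 4→Abara+Ferraro, Slot 5→Abara+Ferraro, Slot 6→Abara+Ferraro, Slot 7→Dana, Slot 8→Ferraro+Dana.
Loads: Abara 5, Ferraro 5, Dana 3 — all ≤ 5.

5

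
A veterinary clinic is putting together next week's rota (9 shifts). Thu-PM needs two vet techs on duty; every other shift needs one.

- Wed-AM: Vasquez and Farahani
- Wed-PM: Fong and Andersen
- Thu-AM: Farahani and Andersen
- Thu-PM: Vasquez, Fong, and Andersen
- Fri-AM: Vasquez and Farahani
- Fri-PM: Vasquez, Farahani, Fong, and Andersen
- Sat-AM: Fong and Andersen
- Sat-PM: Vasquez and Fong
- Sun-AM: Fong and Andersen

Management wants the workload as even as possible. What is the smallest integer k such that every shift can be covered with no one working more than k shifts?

With 4 vet techs and 10 worker-slots to fill, someone must work at least ⌈10/4⌉ = 3 shifts, so k ≥ 3.
k = 3 works: Wed-AM→Vasquez, Wed-PM→Fong, Thu-AM→Farahani, Thu-PM→Fong+Andersen, Fri-AM→Vasquez, Fri-PM→Farahani, Sat-AM→Fong, Sat-PM→Vasquez, Sun-AM→Andersen.
Loads: Vasquez 3, Farahani 2, Fong 3, Andersen 2 — all ≤ 3.

3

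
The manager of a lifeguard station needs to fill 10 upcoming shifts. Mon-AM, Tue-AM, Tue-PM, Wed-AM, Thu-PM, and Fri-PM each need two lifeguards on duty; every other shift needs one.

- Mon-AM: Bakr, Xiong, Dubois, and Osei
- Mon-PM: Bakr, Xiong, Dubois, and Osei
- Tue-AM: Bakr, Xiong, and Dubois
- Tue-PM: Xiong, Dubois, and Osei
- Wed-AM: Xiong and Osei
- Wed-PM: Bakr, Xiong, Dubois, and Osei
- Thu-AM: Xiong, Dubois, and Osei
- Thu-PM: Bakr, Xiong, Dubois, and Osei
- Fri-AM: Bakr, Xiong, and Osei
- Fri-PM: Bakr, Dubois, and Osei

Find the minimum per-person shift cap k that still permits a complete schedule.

With 4 lifeguards and 16 worker-slots to fill, someone must work at least ⌈16/4⌉ = 4 shifts, so k ≥ 4.
k = 4 works: Mon-AM→Dubois+Osei, Mon-PM→Bakr, Tue-AM→Bakr+Xiong, Tue-PM→Xiong+Dubois, Wed-AM→Xiong+Osei, Wed-PM→Osei, Thu-AM→Xiong, Thu-PM→Dubois+Osei, Fri-AM→Bakr, Fri-PM→Bakr+Dubois.
Loads: Bakr 4, Xiong 4, Dubois 4, Osei 4 — all ≤ 4.

4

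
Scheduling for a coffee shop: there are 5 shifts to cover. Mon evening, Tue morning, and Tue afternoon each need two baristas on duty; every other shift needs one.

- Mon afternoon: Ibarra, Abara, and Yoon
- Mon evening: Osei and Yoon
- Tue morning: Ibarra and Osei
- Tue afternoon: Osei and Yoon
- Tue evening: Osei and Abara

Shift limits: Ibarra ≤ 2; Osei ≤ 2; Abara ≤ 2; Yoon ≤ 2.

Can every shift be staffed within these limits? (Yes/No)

Total capacity is 8 and 8 slots are needed, so capacity alone doesn't rule it out.
Shifts {Mon evening, Tue morning, Tue afternoon} need 6 worker-slots in total, but the baristas available for any of those shifts (Ibarra, Osei, and Yoon) can supply at most 5 among them. So no valid schedule exists.

No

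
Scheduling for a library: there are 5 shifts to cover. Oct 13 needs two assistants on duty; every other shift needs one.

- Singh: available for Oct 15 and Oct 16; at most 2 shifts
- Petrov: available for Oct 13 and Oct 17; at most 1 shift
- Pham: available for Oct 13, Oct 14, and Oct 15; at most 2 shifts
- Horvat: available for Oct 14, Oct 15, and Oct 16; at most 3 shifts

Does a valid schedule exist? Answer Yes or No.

Total capacity is 8 and 6 slots are needed, so capacity alone doesn't rule it out.
Shifts {Oct 13, Oct 17} need 3 worker-slots in total, but the assistants available for any of those shifts (Petrov and Pham) can supply at most 2 among them. So no valid schedule exists.

No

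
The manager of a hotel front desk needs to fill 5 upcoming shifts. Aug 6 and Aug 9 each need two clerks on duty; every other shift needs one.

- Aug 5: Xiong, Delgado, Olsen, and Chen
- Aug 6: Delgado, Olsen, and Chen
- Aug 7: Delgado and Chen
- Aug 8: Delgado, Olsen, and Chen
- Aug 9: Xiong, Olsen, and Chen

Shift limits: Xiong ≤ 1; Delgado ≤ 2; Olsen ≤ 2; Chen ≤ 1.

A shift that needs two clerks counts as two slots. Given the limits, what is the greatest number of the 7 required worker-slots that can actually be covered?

6

Total capacity across all clerks is 1+2+2+1 = 6, and 7 slots are needed, so at most 6 can be filled.
An assignment achieving 6: Aug 6→Delgado+Olsen, Aug 7→Delgado, Aug 8→Olsen, Aug 9→Xiong+Chen.
Loads: Xiong 1/1, Delgado 2/2, Olsen 2/2, Chen 1/1.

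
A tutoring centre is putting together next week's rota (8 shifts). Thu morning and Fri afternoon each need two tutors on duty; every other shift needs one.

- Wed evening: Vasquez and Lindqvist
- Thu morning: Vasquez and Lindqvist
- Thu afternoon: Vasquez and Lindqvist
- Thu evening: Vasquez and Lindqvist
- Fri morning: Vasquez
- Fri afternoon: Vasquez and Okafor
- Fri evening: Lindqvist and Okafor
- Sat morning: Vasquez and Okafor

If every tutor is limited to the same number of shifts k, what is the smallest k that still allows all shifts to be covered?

4

With 3 tutors and 10 worker-slots to fill, someone must work at least ⌈10/3⌉ = 4 shifts, so k ≥ 4.
k = 4 works: Wed evening→Vasquez, Thu morning→Vasquez+Lindqvist, Thu afternoon→Lindqvist, Thu evening→Lindqvist, Fri morning→Vasquez, Fri afternoon→Vasquez+Okafor, Fri evening→Lindqvist, Sat morning→Okafor.
Loads: Vasquez 4, Lindqvist 4, Okafor 2 — all ≤ 4.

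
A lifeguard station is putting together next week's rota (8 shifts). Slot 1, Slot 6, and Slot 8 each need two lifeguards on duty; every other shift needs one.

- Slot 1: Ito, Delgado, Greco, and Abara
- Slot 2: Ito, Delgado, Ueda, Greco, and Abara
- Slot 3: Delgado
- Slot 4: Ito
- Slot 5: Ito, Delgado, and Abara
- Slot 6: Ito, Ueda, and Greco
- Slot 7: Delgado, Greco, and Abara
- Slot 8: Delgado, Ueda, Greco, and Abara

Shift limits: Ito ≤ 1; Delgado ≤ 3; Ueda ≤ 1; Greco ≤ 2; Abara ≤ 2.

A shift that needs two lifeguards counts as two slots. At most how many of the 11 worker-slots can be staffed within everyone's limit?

9

Total capacity across all lifeguards is 1+3+1+2+2 = 9, and 11 slots are needed, so at most 9 can be filled.
An assignment achieving 9: Slot 1→Greco+Abara, Slot 3→Delgado, Slot 4→Ito, Slot 5→Delgado, Slot 6→Ueda+Greco, Slot 7→Delgado, Slot 8→Abara.
Loads: Ito 1/1, Delgado 3/3, Ueda 1/1, Greco 2/2, Abara 2/2.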